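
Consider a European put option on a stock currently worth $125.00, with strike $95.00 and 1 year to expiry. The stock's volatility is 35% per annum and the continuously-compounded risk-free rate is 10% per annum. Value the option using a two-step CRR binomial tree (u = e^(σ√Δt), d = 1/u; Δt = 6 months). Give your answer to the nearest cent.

$3.58

CRR parameters: u = e^(σ√Δt) = e^(0.35·√0.5) = 1.2808, d = 1/u = 0.7808
Per-period rate: rΔt = 0.1·0.5 = 0.05, so R = e^0.05 = 1.0513
Risk-neutral probability p = (e^0.05 − 0.7808)/(1.2808 − 0.7808) = 0.2705/0.5000 = 0.5410
Terminal stock prices: S_uu = 205.1, S_ud = 125, S_dd = 76.2
Terminal payoffs (K − S): max(-110.1, 0) = 0, max(-30, 0) = 0, max(18.8, 0) = 18.8
Node u (S = 160.1): V_u = e^(−0.05)·[0.5410·0.0000 + 0.4590·0.0000] = 0.0000
Node d (S = 97.6): V_d = e^(−0.05)·[0.5410·0.0000 + 0.4590·18.8017] = 8.2095
Node 0 (S = 125): V_0 = e^(−0.05)·[0.5410·0.0000 + 0.4590·8.2095] = 3.5846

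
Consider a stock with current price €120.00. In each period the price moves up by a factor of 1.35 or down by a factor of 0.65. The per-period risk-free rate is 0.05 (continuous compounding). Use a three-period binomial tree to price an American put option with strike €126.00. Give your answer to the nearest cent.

€24.66

Risk-neutral probability p = (e^0.05 − 0.65)/(1.35 − 0.65) = 0.4013/0.7000 = 0.5732
Terminal stock prices: S_uuu = 295.2, S_uud = 142.2, S_udd = 68.45, S_ddd = 32.95
Terminal payoffs (K − S): max(-169.2, 0) = 0, max(-16.16, 0) = 0, max(57.55, 0) = 57.55, max(93.05, 0) = 93.05
Node uu (S = 218.7): continuation = e^(−0.05)·[0.5732·0.0000 + 0.4268·0.0000] = 0.0000; exercise value = 0.0000 ≤ continuation, so V_uu = 0.0000
Node ud (S = 105.3): continuation = e^(−0.05)·[0.5732·0.0000 + 0.4268·57.5550] = 23.3640; exercise value = 20.7000 ≤ continuation, so V_ud = 23.3640
Node dd (S = 50.7): continuation = e^(−0.05)·[0.5732·57.5550 + 0.4268·93.0450] = 69.1549; exercise value = 75.3000 > continuation, so V_dd = 75.3000 (exercise)
Node u (S = 162): continuation = e^(−0.05)·[0.5732·0.0000 + 0.4268·23.3640] = 9.4844; exercise value = 0.0000 ≤ continuation, so V_u = 9.4844
Node d (S = 78): continuation = e^(−0.05)·[0.5732·23.3640 + 0.4268·75.3000] = 43.3076; exercise value = 48.0000 > continuation, so V_d = 48.0000 (exercise)
Node 0 (S = 120): continuation = e^(−0.05)·[0.5732·9.4844 + 0.4268·48.0000] = 24.6570; exercise value = 6.0000 ≤ continuation, so V_0 = 24.6570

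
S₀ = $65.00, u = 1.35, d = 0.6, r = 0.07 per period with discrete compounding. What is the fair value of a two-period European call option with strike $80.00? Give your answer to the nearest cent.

$13.19

Risk-neutral probability p = (1 + 0.07 − 0.6)/(1.35 − 0.6) = 0.4700/0.7500 = 0.6267
Terminal stock prices: S_uu = 118.5, S_ud = 52.65, S_dd = 23.4
Terminal payoffs (S − K): max(38.46, 0) = 38.46, max(-27.35, 0) = 0, max(-56.6, 0) = 0
Node u (S = 87.75): V_u = 1/1.07·[0.6267·38.4625 + 0.3733·0.0000] = 22.5263
Node d (S = 39): V_d = 1/1.07·[0.6267·0.0000 + 0.3733·0.0000] = 0.0000
Node 0 (S = 65): V_0 = 1/1.07·[0.6267·22.5263 + 0.3733·0.0000] = 13.1930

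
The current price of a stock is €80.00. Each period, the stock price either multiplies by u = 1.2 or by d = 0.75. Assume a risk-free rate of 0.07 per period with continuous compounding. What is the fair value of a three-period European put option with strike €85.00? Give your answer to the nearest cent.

€5.28

Risk-neutral probability p = (e^0.07 − 0.75)/(1.2 − 0.75) = 0.3225/0.4500 = 0.7167
Terminal stock prices: S_uuu = 138.2, S_uud = 86.4, S_udd = 54, S_ddd = 33.75
Terminal payoffs (K − S): max(-53.24, 0) = 0, max(-1.4, 0) = 0, max(31, 0) = 31, max(51.25, 0) = 51.25
Node uu (S = 115.2): V_uu = e^(−0.07)·[0.7167·0.0000 + 0.2833·0.0000] = 0.0000
Node ud (S = 72): V_ud = e^(−0.07)·[0.7167·0.0000 + 0.2833·31.0000] = 8.1890
Node dd (S = 45): V_dd = e^(−0.07)·[0.7167·31.0000 + 0.2833·51.2500] = 34.2535
Node u (S = 96): V_u = e^(−0.07)·[0.7167·0.0000 + 0.2833·8.1890] = 2.1632
Node d (S = 60): V_d = e^(−0.07)·[0.7167·8.1890 + 0.2833·34.2535] = 14.5206
Node 0 (S = 80): V_0 = e^(−0.07)·[0.7167·2.1632 + 0.2833·14.5206] = 5.2813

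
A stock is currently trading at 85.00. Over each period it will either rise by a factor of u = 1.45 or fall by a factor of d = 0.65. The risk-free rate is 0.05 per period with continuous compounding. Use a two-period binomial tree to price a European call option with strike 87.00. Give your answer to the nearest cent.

Risk-neutral probability p = (e^0.05 − 0.65)/(1.45 − 0.65) = 0.4013/0.8000 = 0.5016
Terminal stock prices: S_uu = 178.7, S_ud = 80.11, S_dd = 35.91
Terminal payoffs (S − K): max(91.71, 0) = 91.71, max(-6.888, 0) = 0, max(-51.09, 0) = 0
Node u (S = 123.2): V_u = e^(−0.05)·[0.5016·91.7125 + 0.4984·0.0000] = 43.7584
Node d (S = 55.25): V_d = e^(−0.05)·[0.5016·0.0000 + 0.4984·0.0000] = 0.0000
Node 0 (S = 85): V_0 = e^(−0.05)·[0.5016·43.7584 + 0.4984·0.0000] = 20.8783

20.88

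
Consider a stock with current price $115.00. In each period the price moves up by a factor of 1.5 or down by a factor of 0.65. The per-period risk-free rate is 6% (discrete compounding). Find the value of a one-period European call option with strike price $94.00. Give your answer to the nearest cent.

Risk-neutral probability p = (1 + 0.06 − 0.65)/(1.5 − 0.65) = 0.4100/0.8500 = 0.4824
Terminal stock prices: S_u = 172.5, S_d = 74.75
Terminal payoffs (S − K): max(78.5, 0) = 78.5, max(-19.25, 0) = 0
Node 0 (S = 115): V_0 = 1/1.06·[0.4824·78.5000 + 0.5176·0.0000] = 35.7214

$35.72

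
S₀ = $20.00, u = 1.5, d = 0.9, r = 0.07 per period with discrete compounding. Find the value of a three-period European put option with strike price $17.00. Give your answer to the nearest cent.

$0.73

Risk-neutral probability p = (1 + 0.07 − 0.9)/(1.5 − 0.9) = 0.1700/0.6000 = 0.2833
Terminal stock prices: S_uuu = 67.5, S_uud = 40.5, S_udd = 24.3, S_ddd = 14.58
Terminal payoffs (K − S): max(-50.5, 0) = 0, max(-23.5, 0) = 0, max(-7.3, 0) = 0, max(2.42, 0) = 2.42
Node uu (S = 45): V_uu = 1/1.07·[0.2833·0.0000 + 0.7167·0.0000] = 0.0000
Node ud (S = 27): V_ud = 1/1.07·[0.2833·0.0000 + 0.7167·0.0000] = 0.0000
Node dd (S = 16.2): V_dd = 1/1.07·[0.2833·0.0000 + 0.7167·2.4200] = 1.6209
Node u (S = 30): V_u = 1/1.07·[0.2833·0.0000 + 0.7167·0.0000] = 0.0000
Node d (S = 18): V_d = 1/1.07·[0.2833·0.0000 + 0.7167·1.6209] = 1.0856
Node 0 (S = 20): V_0 = 1/1.07·[0.2833·0.0000 + 0.7167·1.0856] = 0.7271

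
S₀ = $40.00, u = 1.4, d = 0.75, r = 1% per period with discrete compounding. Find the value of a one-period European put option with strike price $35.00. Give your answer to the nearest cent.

Risk-neutral probability p = (1 + 0.01 − 0.75)/(1.4 − 0.75) = 0.2600/0.6500 = 0.4000
Terminal stock prices: S_u = 56, S_d = 30
Terminal payoffs (K − S): max(-21, 0) = 0, max(5, 0) = 5
Node 0 (S = 40): V_0 = 1/1.01·[0.4000·0.0000 + 0.6000·5.0000] = 2.9703

$2.97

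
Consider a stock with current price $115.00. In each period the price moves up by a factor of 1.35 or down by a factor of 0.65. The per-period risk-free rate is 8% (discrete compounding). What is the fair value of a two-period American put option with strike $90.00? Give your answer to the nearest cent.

$5.45

Risk-neutral probability p = (1 + 0.08 − 0.65)/(1.35 − 0.65) = 0.4300/0.7000 = 0.6143
Terminal stock prices: S_uu = 209.6, S_ud = 100.9, S_dd = 48.59
Terminal payoffs (K − S): max(-119.6, 0) = 0, max(-10.91, 0) = 0, max(41.41, 0) = 41.41
Node u (S = 155.2): continuation = 1/1.08·[0.6143·0.0000 + 0.3857·0.0000] = 0.0000; exercise value = 0.0000 ≤ continuation, so V_u = 0.0000
Node d (S = 74.75): continuation = 1/1.08·[0.6143·0.0000 + 0.3857·41.4125] = 14.7902; exercise value = 15.2500 > continuation, so V_d = 15.2500 (exercise)
Node 0 (S = 115): continuation = 1/1.08·[0.6143·0.0000 + 0.3857·15.2500] = 5.4464; exercise value = 0.0000 ≤ continuation, so V_0 = 5.4464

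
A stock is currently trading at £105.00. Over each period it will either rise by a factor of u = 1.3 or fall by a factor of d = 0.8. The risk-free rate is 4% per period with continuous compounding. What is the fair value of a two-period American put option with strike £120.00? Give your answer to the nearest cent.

£20.42

Risk-neutral probability p = (e^0.04 − 0.8)/(1.3 − 0.8) = 0.2408/0.5000 = 0.4816
Terminal stock prices: S_uu = 177.5, S_ud = 109.2, S_dd = 67.2
Terminal payoffs (K − S): max(-57.45, 0) = 0, max(10.8, 0) = 10.8, max(52.8, 0) = 52.8
Node u (S = 136.5): continuation = e^(−0.04)·[0.4816·0.0000 + 0.5184·10.8000] = 5.3790; exercise value = 0.0000 ≤ continuation, so V_u = 5.3790
Node d (S = 84): continuation = e^(−0.04)·[0.4816·10.8000 + 0.5184·52.8000] = 31.2947; exercise value = 36.0000 > continuation, so V_d = 36.0000 (exercise)
Node 0 (S = 105): continuation = e^(−0.04)·[0.4816·5.3790 + 0.5184·36.0000] = 20.4189; exercise value = 15.0000 ≤ continuation, so V_0 = 20.4189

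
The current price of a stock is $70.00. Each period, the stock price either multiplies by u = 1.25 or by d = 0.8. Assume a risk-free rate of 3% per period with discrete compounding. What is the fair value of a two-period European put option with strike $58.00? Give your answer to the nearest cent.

Risk-neutral probability p = (1 + 0.03 − 0.8)/(1.25 − 0.8) = 0.2300/0.4500 = 0.5111
Terminal stock prices: S_uu = 109.4, S_ud = 70, S_dd = 44.8
Terminal payoffs (K − S): max(-51.38, 0) = 0, max(-12, 0) = 0, max(13.2, 0) = 13.2
Node u (S = 87.5): V_u = 1/1.03·[0.5111·0.0000 + 0.4889·0.0000] = 0.0000
Node d (S = 56): V_d = 1/1.03·[0.5111·0.0000 + 0.4889·13.2000] = 6.2654
Node 0 (S = 70): V_0 = 1/1.03·[0.5111·0.0000 + 0.4889·6.2654] = 2.9739

$2.97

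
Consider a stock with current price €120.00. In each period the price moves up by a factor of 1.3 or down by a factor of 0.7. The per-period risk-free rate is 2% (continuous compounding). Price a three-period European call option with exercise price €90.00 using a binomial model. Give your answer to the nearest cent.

€44.35

Risk-neutral probability p = (e^0.02 − 0.7)/(1.3 − 0.7) = 0.3202/0.6000 = 0.5337
Terminal stock prices: S_uuu = 263.6, S_uud = 142, S_udd = 76.44, S_ddd = 41.16
Terminal payoffs (S − K): max(173.6, 0) = 173.6, max(51.96, 0) = 51.96, max(-13.56, 0) = 0, max(-48.84, 0) = 0
Node uu (S = 202.8): V_uu = e^(−0.02)·[0.5337·173.6400 + 0.4663·51.9600] = 114.5821
Node ud (S = 109.2): V_ud = e^(−0.02)·[0.5337·51.9600 + 0.4663·0.0000] = 27.1804
Node dd (S = 58.8): V_dd = e^(−0.02)·[0.5337·0.0000 + 0.4663·0.0000] = 0.0000
Node u (S = 156): V_u = e^(−0.02)·[0.5337·114.5821 + 0.4663·27.1804] = 72.3621
Node d (S = 84): V_d = e^(−0.02)·[0.5337·27.1804 + 0.4663·0.0000] = 14.2181
Node 0 (S = 120): V_0 = e^(−0.02)·[0.5337·72.3621 + 0.4663·14.2181] = 44.3518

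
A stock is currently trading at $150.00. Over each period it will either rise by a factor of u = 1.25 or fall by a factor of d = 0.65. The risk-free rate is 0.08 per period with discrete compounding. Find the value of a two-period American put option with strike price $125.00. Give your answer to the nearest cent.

$7.76

Risk-neutral probability p = (1 + 0.08 − 0.65)/(1.25 − 0.65) = 0.4300/0.6000 = 0.7167
Terminal stock prices: S_uu = 234.4, S_ud = 121.9, S_dd = 63.38
Terminal payoffs (K − S): max(-109.4, 0) = 0, max(3.125, 0) = 3.125, max(61.62, 0) = 61.62
Node u (S = 187.5): continuation = 1/1.08·[0.7167·0.0000 + 0.2833·3.1250] = 0.8198; exercise value = 0.0000 ≤ continuation, so V_u = 0.8198
Node d (S = 97.5): continuation = 1/1.08·[0.7167·3.1250 + 0.2833·61.6250] = 18.2407; exercise value = 27.5000 > continuation, so V_d = 27.5000 (exercise)
Node 0 (S = 150): continuation = 1/1.08·[0.7167·0.8198 + 0.2833·27.5000] = 7.7585; exercise value = 0.0000 ≤ continuation, so V_0 = 7.7585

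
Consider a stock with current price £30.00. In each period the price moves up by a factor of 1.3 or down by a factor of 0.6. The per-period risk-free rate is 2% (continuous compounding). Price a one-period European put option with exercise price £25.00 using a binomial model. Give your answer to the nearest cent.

Risk-neutral probability p = (e^0.02 − 0.6)/(1.3 − 0.6) = 0.4202/0.7000 = 0.6003
Terminal stock prices: S_u = 39, S_d = 18
Terminal payoffs (K − S): max(-14, 0) = 0, max(7, 0) = 7
Node 0 (S = 30): V_0 = e^(−0.02)·[0.6003·0.0000 + 0.3997·7.0000] = 2.7426

£2.74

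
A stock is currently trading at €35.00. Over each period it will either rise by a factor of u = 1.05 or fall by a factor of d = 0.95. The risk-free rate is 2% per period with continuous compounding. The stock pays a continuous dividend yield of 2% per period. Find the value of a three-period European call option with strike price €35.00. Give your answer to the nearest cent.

Per-period risk-free factor R = e^0.02 = 1.0202; dividend-adjusted growth = e^(0.02−0.02) = 1.0000.
Risk-neutral probability p = (1.0000 − 0.95)/(1.05 − 0.95) = 0.0500/0.1000 = 0.5000
Terminal stock prices: S_uuu = 40.52, S_uud = 36.66, S_udd = 33.17, S_ddd = 30.01
Terminal payoffs (S − K): max(5.517, 0) = 5.517, max(1.658, 0) = 1.658, max(-1.833, 0) = 0, max(-4.992, 0) = 0
Node uu (S = 38.59): V_uu = e^(−0.02)·[0.5000·5.5169 + 0.5000·1.6581] = 3.5165
Node ud (S = 34.91): V_ud = e^(−0.02)·[0.5000·1.6581 + 0.5000·0.0000] = 0.8126
Node dd (S = 31.59): V_dd = e^(−0.02)·[0.5000·0.0000 + 0.5000·0.0000] = 0.0000
Node u (S = 36.75): V_u = e^(−0.02)·[0.5000·3.5165 + 0.5000·0.8126] = 2.1217
Node d (S = 33.25): V_d = e^(−0.02)·[0.5000·0.8126 + 0.5000·0.0000] = 0.3983
Node 0 (S = 35): V_0 = e^(−0.02)·[0.5000·2.1217 + 0.5000·0.3983] = 1.2350

€1.24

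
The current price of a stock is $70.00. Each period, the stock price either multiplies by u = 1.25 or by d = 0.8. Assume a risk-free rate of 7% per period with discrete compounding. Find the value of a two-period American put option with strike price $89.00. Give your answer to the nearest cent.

$19.00

Risk-neutral probability p = (1 + 0.07 − 0.8)/(1.25 − 0.8) = 0.2700/0.4500 = 0.6000
Terminal stock prices: S_uu = 109.4, S_ud = 70, S_dd = 44.8
Terminal payoffs (K − S): max(-20.38, 0) = 0, max(19, 0) = 19, max(44.2, 0) = 44.2
Node u (S = 87.5): continuation = 1/1.07·[0.6000·0.0000 + 0.4000·19.0000] = 7.1028; exercise value = 1.5000 ≤ continuation, so V_u = 7.1028
Node d (S = 56): continuation = 1/1.07·[0.6000·19.0000 + 0.4000·44.2000] = 27.1776; exercise value = 33.0000 > continuation, so V_d = 33.0000 (exercise)
Node 0 (S = 70): continuation = 1/1.07·[0.6000·7.1028 + 0.4000·33.0000] = 16.3193; exercise value = 19.0000 > continuation, so V_0 = 19.0000 (exercise)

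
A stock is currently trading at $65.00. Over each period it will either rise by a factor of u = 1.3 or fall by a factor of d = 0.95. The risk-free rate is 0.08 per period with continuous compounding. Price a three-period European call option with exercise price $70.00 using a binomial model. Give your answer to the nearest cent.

Risk-neutral probability p = (e^0.08 − 0.95)/(1.3 − 0.95) = 0.1333/0.3500 = 0.3808
Terminal stock prices: S_uuu = 142.8, S_uud = 104.4, S_udd = 76.26, S_ddd = 55.73
Terminal payoffs (S − K): max(72.81, 0) = 72.81, max(34.36, 0) = 34.36, max(6.261, 0) = 6.261, max(-14.27, 0) = 0
Node uu (S = 109.9): V_uu = e^(−0.08)·[0.3808·72.8050 + 0.6192·34.3575] = 45.2319
Node ud (S = 80.27): V_ud = e^(−0.08)·[0.3808·34.3575 + 0.6192·6.2613] = 15.6569
Node dd (S = 58.66): V_dd = e^(−0.08)·[0.3808·6.2613 + 0.6192·0.0000] = 2.2011
Node u (S = 84.5): V_u = e^(−0.08)·[0.3808·45.2319 + 0.6192·15.6569] = 24.8499
Node d (S = 61.75): V_d = e^(−0.08)·[0.3808·15.6569 + 0.6192·2.2011] = 6.7621
Node 0 (S = 65): V_0 = e^(−0.08)·[0.3808·24.8499 + 0.6192·6.7621] = 12.6008

$12.60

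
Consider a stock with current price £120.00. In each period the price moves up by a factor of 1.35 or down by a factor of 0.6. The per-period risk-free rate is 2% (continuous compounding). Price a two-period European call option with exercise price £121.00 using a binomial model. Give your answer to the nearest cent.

Risk-neutral probability p = (e^0.02 − 0.6)/(1.35 − 0.6) = 0.4202/0.7500 = 0.5603
Terminal stock prices: S_uu = 218.7, S_ud = 97.2, S_dd = 43.2
Terminal payoffs (S − K): max(97.7, 0) = 97.7, max(-23.8, 0) = 0, max(-77.8, 0) = 0
Node u (S = 162): V_u = e^(−0.02)·[0.5603·97.7000 + 0.4397·0.0000] = 53.6543
Node d (S = 72): V_d = e^(−0.02)·[0.5603·0.0000 + 0.4397·0.0000] = 0.0000
Node 0 (S = 120): V_0 = e^(−0.02)·[0.5603·53.6543 + 0.4397·0.0000] = 29.4656

£29.47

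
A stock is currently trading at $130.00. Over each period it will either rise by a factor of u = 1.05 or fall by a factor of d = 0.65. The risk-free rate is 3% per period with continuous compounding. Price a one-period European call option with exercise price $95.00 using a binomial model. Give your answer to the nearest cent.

Risk-neutral probability p = (e^0.03 − 0.65)/(1.05 − 0.65) = 0.3805/0.4000 = 0.9511
Terminal stock prices: S_u = 136.5, S_d = 84.5
Terminal payoffs (S − K): max(41.5, 0) = 41.5, max(-10.5, 0) = 0
Node 0 (S = 130): V_0 = e^(−0.03)·[0.9511·41.5000 + 0.0489·0.0000] = 38.3056

$38.31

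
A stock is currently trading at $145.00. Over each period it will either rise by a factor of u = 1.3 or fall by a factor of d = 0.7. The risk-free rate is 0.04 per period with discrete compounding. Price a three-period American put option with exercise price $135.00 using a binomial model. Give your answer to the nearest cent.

$19.17

Risk-neutral probability p = (1 + 0.04 − 0.7)/(1.3 − 0.7) = 0.3400/0.6000 = 0.5667
Terminal stock prices: S_uuu = 318.6, S_uud = 171.5, S_udd = 92.36, S_ddd = 49.73
Terminal payoffs (K − S): max(-183.6, 0) = 0, max(-36.53, 0) = 0, max(42.64, 0) = 42.64, max(85.27, 0) = 85.27
Node uu (S = 245.1): continuation = 1/1.04·[0.5667·0.0000 + 0.4333·0.0000] = 0.0000; exercise value = 0.0000 ≤ continuation, so V_uu = 0.0000
Node ud (S = 131.9): continuation = 1/1.04·[0.5667·0.0000 + 0.4333·42.6350] = 17.7646; exercise value = 3.0500 ≤ continuation, so V_ud = 17.7646
Node dd (S = 71.05): continuation = 1/1.04·[0.5667·42.6350 + 0.4333·85.2650] = 58.7577; exercise value = 63.9500 > continuation, so V_dd = 63.9500 (exercise)
Node u (S = 188.5): continuation = 1/1.04·[0.5667·0.0000 + 0.4333·17.7646] = 7.4019; exercise value = 0.0000 ≤ continuation, so V_u = 7.4019
Node d (S = 101.5): continuation = 1/1.04·[0.5667·17.7646 + 0.4333·63.9500] = 36.3253; exercise value = 33.5000 ≤ continuation, so V_d = 36.3253
Node 0 (S = 145): continuation = 1/1.04·[0.5667·7.4019 + 0.4333·36.3253] = 19.1686; exercise value = 0.0000 ≤ continuation, so V_0 = 19.1686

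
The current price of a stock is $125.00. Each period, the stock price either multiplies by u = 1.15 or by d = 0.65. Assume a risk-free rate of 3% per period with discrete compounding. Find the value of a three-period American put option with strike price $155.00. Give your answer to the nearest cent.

$33.80

Risk-neutral probability p = (1 + 0.03 − 0.65)/(1.15 − 0.65) = 0.3800/0.5000 = 0.7600
Terminal stock prices: S_uuu = 190.1, S_uud = 107.5, S_udd = 60.73, S_ddd = 34.33
Terminal payoffs (K − S): max(-35.11, 0) = 0, max(47.55, 0) = 47.55, max(94.27, 0) = 94.27, max(120.7, 0) = 120.7
Node uu (S = 165.3): continuation = 1/1.03·[0.7600·0.0000 + 0.2400·47.5469] = 11.0789; exercise value = 0.0000 ≤ continuation, so V_uu = 11.0789
Node ud (S = 93.44): continuation = 1/1.03·[0.7600·47.5469 + 0.2400·94.2656] = 57.0479; exercise value = 61.5625 > continuation, so V_ud = 61.5625 (exercise)
Node dd (S = 52.81): continuation = 1/1.03·[0.7600·94.2656 + 0.2400·120.6719] = 97.6729; exercise value = 102.1875 > continuation, so V_dd = 102.1875 (exercise)
Node u (S = 143.8): continuation = 1/1.03·[0.7600·11.0789 + 0.2400·61.5625] = 22.5194; exercise value = 11.2500 ≤ continuation, so V_u = 22.5194
Node d (S = 81.25): continuation = 1/1.03·[0.7600·61.5625 + 0.2400·102.1875] = 69.2354; exercise value = 73.7500 > continuation, so V_d = 73.7500 (exercise)
Node 0 (S = 125): continuation = 1/1.03·[0.7600·22.5194 + 0.2400·73.7500] = 33.8007; exercise value = 30.0000 ≤ continuation, so V_0 = 33.8007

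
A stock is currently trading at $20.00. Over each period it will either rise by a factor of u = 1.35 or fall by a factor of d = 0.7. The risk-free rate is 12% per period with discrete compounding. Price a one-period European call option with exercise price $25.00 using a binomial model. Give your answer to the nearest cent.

$1.15

Risk-neutral probability p = (1 + 0.12 − 0.7)/(1.35 − 0.7) = 0.4200/0.6500 = 0.6462
Terminal stock prices: S_u = 27, S_d = 14
Terminal payoffs (S − K): max(2, 0) = 2, max(-11, 0) = 0
Node 0 (S = 20): V_0 = 1/1.12·[0.6462·2.0000 + 0.3538·0.0000] = 1.1538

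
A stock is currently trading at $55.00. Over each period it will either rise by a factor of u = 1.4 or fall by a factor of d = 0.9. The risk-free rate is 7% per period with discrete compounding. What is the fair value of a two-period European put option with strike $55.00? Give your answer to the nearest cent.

Risk-neutral probability p = (1 + 0.07 − 0.9)/(1.4 − 0.9) = 0.1700/0.5000 = 0.3400
Terminal stock prices: S_uu = 107.8, S_ud = 69.3, S_dd = 44.55
Terminal payoffs (K − S): max(-52.8, 0) = 0, max(-14.3, 0) = 0, max(10.45, 0) = 10.45
Node u (S = 77): V_u = 1/1.07·[0.3400·0.0000 + 0.6600·0.0000] = 0.0000
Node d (S = 49.5): V_d = 1/1.07·[0.3400·0.0000 + 0.6600·10.4500] = 6.4458
Node 0 (S = 55): V_0 = 1/1.07·[0.3400·0.0000 + 0.6600·6.4458] = 3.9759

$3.98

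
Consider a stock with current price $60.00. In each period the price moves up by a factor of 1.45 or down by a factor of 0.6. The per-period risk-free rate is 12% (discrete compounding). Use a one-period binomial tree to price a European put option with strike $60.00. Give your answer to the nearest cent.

$8.32

Risk-neutral probability p = (1 + 0.12 − 0.6)/(1.45 − 0.6) = 0.5200/0.8500 = 0.6118
Terminal stock prices: S_u = 87, S_d = 36
Terminal payoffs (K − S): max(-27, 0) = 0, max(24, 0) = 24
Node 0 (S = 60): V_0 = 1/1.12·[0.6118·0.0000 + 0.3882·24.0000] = 8.3193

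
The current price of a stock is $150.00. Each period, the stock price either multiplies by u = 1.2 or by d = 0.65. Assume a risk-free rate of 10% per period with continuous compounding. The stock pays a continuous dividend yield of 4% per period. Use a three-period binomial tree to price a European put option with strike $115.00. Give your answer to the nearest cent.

$4.96

Per-period risk-free factor R = e^0.1 = 1.1052; dividend-adjusted growth = e^(0.1−0.04) = 1.0618.
Risk-neutral probability p = (1.0618 − 0.65)/(1.2 − 0.65) = 0.4118/0.5500 = 0.7488
Terminal stock prices: S_uuu = 259.2, S_uud = 140.4, S_udd = 76.05, S_ddd = 41.19
Terminal payoffs (K − S): max(-144.2, 0) = 0, max(-25.4, 0) = 0, max(38.95, 0) = 38.95, max(73.81, 0) = 73.81
Node uu (S = 216): V_uu = e^(−0.1)·[0.7488·0.0000 + 0.2512·0.0000] = 0.0000
Node ud (S = 117): V_ud = e^(−0.1)·[0.7488·0.0000 + 0.2512·38.9500] = 8.8534
Node dd (S = 63.38): V_dd = e^(−0.1)·[0.7488·38.9500 + 0.2512·73.8063] = 43.1663
Node u (S = 180): V_u = e^(−0.1)·[0.7488·0.0000 + 0.2512·8.8534] = 2.0124
Node d (S = 97.5): V_d = e^(−0.1)·[0.7488·8.8534 + 0.2512·43.1663] = 15.8102
Node 0 (S = 150): V_0 = e^(−0.1)·[0.7488·2.0124 + 0.2512·15.8102] = 4.9571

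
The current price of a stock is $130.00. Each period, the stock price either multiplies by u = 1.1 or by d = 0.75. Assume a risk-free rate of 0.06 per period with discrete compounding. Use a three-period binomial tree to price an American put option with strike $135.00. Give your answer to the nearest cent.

$7.82

Risk-neutral probability p = (1 + 0.06 − 0.75)/(1.1 − 0.75) = 0.3100/0.3500 = 0.8857
Terminal stock prices: S_uuu = 173, S_uud = 118, S_udd = 80.44, S_ddd = 54.84
Terminal payoffs (K − S): max(-38.03, 0) = 0, max(17.02, 0) = 17.02, max(54.56, 0) = 54.56, max(80.16, 0) = 80.16
Node uu (S = 157.3): continuation = 1/1.06·[0.8857·0.0000 + 0.1143·17.0250] = 1.8356; exercise value = 0.0000 ≤ continuation, so V_uu = 1.8356
Node ud (S = 107.2): continuation = 1/1.06·[0.8857·17.0250 + 0.1143·54.5625] = 20.1085; exercise value = 27.7500 > continuation, so V_ud = 27.7500 (exercise)
Node dd (S = 73.12): continuation = 1/1.06·[0.8857·54.5625 + 0.1143·80.1562] = 54.2335; exercise value = 61.8750 > continuation, so V_dd = 61.8750 (exercise)
Node u (S = 143): continuation = 1/1.06·[0.8857·1.8356 + 0.1143·27.7500] = 4.5257; exercise value = 0.0000 ≤ continuation, so V_u = 4.5257
Node d (S = 97.5): continuation = 1/1.06·[0.8857·27.7500 + 0.1143·61.8750] = 29.8585; exercise value = 37.5000 > continuation, so V_d = 37.5000 (exercise)
Node 0 (S = 130): continuation = 1/1.06·[0.8857·4.5257 + 0.1143·37.5000] = 7.8247; exercise value = 5.0000 ≤ continuation, so V_0 = 7.8247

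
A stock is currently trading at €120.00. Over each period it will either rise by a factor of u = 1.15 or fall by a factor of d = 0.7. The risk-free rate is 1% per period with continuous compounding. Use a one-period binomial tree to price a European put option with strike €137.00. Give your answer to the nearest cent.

Risk-neutral probability p = (e^0.01 − 0.7)/(1.15 − 0.7) = 0.3101/0.4500 = 0.6890
Terminal stock prices: S_u = 138, S_d = 84
Terminal payoffs (K − S): max(-1, 0) = 0, max(53, 0) = 53
Node 0 (S = 120): V_0 = e^(−0.01)·[0.6890·0.0000 + 0.3110·53.0000] = 16.3190

€16.32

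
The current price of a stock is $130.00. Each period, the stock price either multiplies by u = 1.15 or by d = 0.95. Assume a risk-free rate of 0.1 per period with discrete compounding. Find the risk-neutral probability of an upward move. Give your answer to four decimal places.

Risk-neutral probability p = (1 + 0.1 − 0.95)/(1.15 − 0.95) = 0.1500/0.2000 = 0.7500

p = 0.7500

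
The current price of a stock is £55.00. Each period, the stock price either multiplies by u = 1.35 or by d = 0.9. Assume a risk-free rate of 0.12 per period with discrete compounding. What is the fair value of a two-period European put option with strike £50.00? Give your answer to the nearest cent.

£1.13

Risk-neutral probability p = (1 + 0.12 − 0.9)/(1.35 − 0.9) = 0.2200/0.4500 = 0.4889
Terminal stock prices: S_uu = 100.2, S_ud = 66.83, S_dd = 44.55
Terminal payoffs (K − S): max(-50.24, 0) = 0, max(-16.83, 0) = 0, max(5.45, 0) = 5.45
Node u (S = 74.25): V_u = 1/1.12·[0.4889·0.0000 + 0.5111·0.0000] = 0.0000
Node d (S = 49.5): V_d = 1/1.12·[0.4889·0.0000 + 0.5111·5.4500] = 2.4871
Node 0 (S = 55): V_0 = 1/1.12·[0.4889·0.0000 + 0.5111·2.4871] = 1.1350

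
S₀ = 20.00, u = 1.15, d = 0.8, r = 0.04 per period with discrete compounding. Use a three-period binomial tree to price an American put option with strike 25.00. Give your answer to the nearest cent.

Risk-neutral probability p = (1 + 0.04 − 0.8)/(1.15 − 0.8) = 0.2400/0.3500 = 0.6857
Terminal stock prices: S_uuu = 30.42, S_uud = 21.16, S_udd = 14.72, S_ddd = 10.24
Terminal payoffs (K − S): max(-5.417, 0) = 0, max(3.84, 0) = 3.84, max(10.28, 0) = 10.28, max(14.76, 0) = 14.76
Node uu (S = 26.45): continuation = 1/1.04·[0.6857·0.0000 + 0.3143·3.8400] = 1.1604; exercise value = 0.0000 ≤ continuation, so V_uu = 1.1604
Node ud (S = 18.4): continuation = 1/1.04·[0.6857·3.8400 + 0.3143·10.2800] = 5.6385; exercise value = 6.6000 > continuation, so V_ud = 6.6000 (exercise)
Node dd (S = 12.8): continuation = 1/1.04·[0.6857·10.2800 + 0.3143·14.7600] = 11.2385; exercise value = 12.2000 > continuation, so V_dd = 12.2000 (exercise)
Node u (S = 23): continuation = 1/1.04·[0.6857·1.1604 + 0.3143·6.6000] = 2.7596; exercise value = 2.0000 ≤ continuation, so V_u = 2.7596
Node d (S = 16): continuation = 1/1.04·[0.6857·6.6000 + 0.3143·12.2000] = 8.0385; exercise value = 9.0000 > continuation, so V_d = 9.0000 (exercise)
Node 0 (S = 20): continuation = 1/1.04·[0.6857·2.7596 + 0.3143·9.0000] = 4.5393; exercise value = 5.0000 > continuation, so V_0 = 5.0000 (exercise)

5.00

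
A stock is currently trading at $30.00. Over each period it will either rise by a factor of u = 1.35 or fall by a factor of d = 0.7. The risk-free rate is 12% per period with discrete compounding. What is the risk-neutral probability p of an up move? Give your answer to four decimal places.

Risk-neutral probability p = (1 + 0.12 − 0.7)/(1.35 − 0.7) = 0.4200/0.6500 = 0.6462

p = 0.6462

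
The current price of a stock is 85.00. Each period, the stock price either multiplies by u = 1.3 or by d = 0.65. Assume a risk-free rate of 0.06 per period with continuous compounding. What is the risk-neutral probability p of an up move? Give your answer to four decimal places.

p = 0.6336

Risk-neutral probability p = (e^0.06 − 0.65)/(1.3 − 0.65) = 0.4118/0.6500 = 0.6336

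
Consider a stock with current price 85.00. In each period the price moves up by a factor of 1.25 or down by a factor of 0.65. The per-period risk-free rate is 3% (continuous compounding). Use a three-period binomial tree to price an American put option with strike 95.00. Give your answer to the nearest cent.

20.95

Risk-neutral probability p = (e^0.03 − 0.65)/(1.25 − 0.65) = 0.3805/0.6000 = 0.6341
Terminal stock prices: S_uuu = 166, S_uud = 86.33, S_udd = 44.89, S_ddd = 23.34
Terminal payoffs (K − S): max(-71.02, 0) = 0, max(8.672, 0) = 8.672, max(50.11, 0) = 50.11, max(71.66, 0) = 71.66
Node uu (S = 132.8): continuation = e^(−0.03)·[0.6341·0.0000 + 0.3659·8.6719] = 3.0793; exercise value = 0.0000 ≤ continuation, so V_uu = 3.0793
Node ud (S = 69.06): continuation = e^(−0.03)·[0.6341·8.6719 + 0.3659·50.1094] = 23.1298; exercise value = 25.9375 > continuation, so V_ud = 25.9375 (exercise)
Node dd (S = 35.91): continuation = e^(−0.03)·[0.6341·50.1094 + 0.3659·71.6569] = 56.2798; exercise value = 59.0875 > continuation, so V_dd = 59.0875 (exercise)
Node u (S = 106.2): continuation = e^(−0.03)·[0.6341·3.0793 + 0.3659·25.9375] = 11.1051; exercise value = 0.0000 ≤ continuation, so V_u = 11.1051
Node d (S = 55.25): continuation = e^(−0.03)·[0.6341·25.9375 + 0.3659·59.0875] = 36.9423; exercise value = 39.7500 > continuation, so V_d = 39.7500 (exercise)
Node 0 (S = 85): continuation = e^(−0.03)·[0.6341·11.1051 + 0.3659·39.7500] = 20.9486; exercise value = 10.0000 ≤ continuation, so V_0 = 20.9486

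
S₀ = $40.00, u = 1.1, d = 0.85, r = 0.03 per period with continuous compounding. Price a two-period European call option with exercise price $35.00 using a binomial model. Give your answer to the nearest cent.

$7.48

Risk-neutral probability p = (e^0.03 − 0.85)/(1.1 − 0.85) = 0.1805/0.2500 = 0.7218
Terminal stock prices: S_uu = 48.4, S_ud = 37.4, S_dd = 28.9
Terminal payoffs (S − K): max(13.4, 0) = 13.4, max(2.4, 0) = 2.4, max(-6.1, 0) = 0
Node u (S = 44): V_u = e^(−0.03)·[0.7218·13.4000 + 0.2782·2.4000] = 10.0344
Node d (S = 34): V_d = e^(−0.03)·[0.7218·2.4000 + 0.2782·0.0000] = 1.6812
Node 0 (S = 40): V_0 = e^(−0.03)·[0.7218·10.0344 + 0.2782·1.6812] = 7.4828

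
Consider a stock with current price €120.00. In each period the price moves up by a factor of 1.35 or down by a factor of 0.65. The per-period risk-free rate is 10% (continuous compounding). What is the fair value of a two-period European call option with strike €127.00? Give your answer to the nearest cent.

€31.74

Risk-neutral probability p = (e^0.1 − 0.65)/(1.35 − 0.65) = 0.4552/0.7000 = 0.6502
Terminal stock prices: S_uu = 218.7, S_ud = 105.3, S_dd = 50.7
Terminal payoffs (S − K): max(91.7, 0) = 91.7, max(-21.7, 0) = 0, max(-76.3, 0) = 0
Node u (S = 162): V_u = e^(−0.1)·[0.6502·91.7000 + 0.3498·0.0000] = 53.9531
Node d (S = 78): V_d = e^(−0.1)·[0.6502·0.0000 + 0.3498·0.0000] = 0.0000
Node 0 (S = 120): V_0 = e^(−0.1)·[0.6502·53.9531 + 0.3498·0.0000] = 31.7441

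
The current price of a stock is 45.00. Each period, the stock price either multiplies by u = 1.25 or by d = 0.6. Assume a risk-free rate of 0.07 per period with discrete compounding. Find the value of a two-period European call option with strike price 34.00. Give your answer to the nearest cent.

Risk-neutral probability p = (1 + 0.07 − 0.6)/(1.25 − 0.6) = 0.4700/0.6500 = 0.7231
Terminal stock prices: S_uu = 70.31, S_ud = 33.75, S_dd = 16.2
Terminal payoffs (S − K): max(36.31, 0) = 36.31, max(-0.25, 0) = 0, max(-17.8, 0) = 0
Node u (S = 56.25): V_u = 1/1.07·[0.7231·36.3125 + 0.2769·0.0000] = 24.5390
Node d (S = 27): V_d = 1/1.07·[0.7231·0.0000 + 0.2769·0.0000] = 0.0000
Node 0 (S = 45): V_0 = 1/1.07·[0.7231·24.5390 + 0.2769·0.0000] = 16.5828

16.58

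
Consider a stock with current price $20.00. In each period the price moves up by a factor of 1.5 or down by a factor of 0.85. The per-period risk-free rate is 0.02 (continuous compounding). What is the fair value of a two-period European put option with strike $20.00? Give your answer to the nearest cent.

$2.91

Risk-neutral probability p = (e^0.02 − 0.85)/(1.5 − 0.85) = 0.1702/0.6500 = 0.2618
Terminal stock prices: S_uu = 45, S_ud = 25.5, S_dd = 14.45
Terminal payoffs (K − S): max(-25, 0) = 0, max(-5.5, 0) = 0, max(5.55, 0) = 5.55
Node u (S = 30): V_u = e^(−0.02)·[0.2618·0.0000 + 0.7382·0.0000] = 0.0000
Node d (S = 17): V_d = e^(−0.02)·[0.2618·0.0000 + 0.7382·5.5500] = 4.0156
Node 0 (S = 20): V_0 = e^(−0.02)·[0.2618·0.0000 + 0.7382·4.0156] = 2.9054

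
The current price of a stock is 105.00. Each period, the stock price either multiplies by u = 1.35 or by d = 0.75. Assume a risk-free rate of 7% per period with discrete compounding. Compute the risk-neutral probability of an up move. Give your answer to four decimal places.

p = 0.5333

Risk-neutral probability p = (1 + 0.07 − 0.75)/(1.35 − 0.75) = 0.3200/0.6000 = 0.5333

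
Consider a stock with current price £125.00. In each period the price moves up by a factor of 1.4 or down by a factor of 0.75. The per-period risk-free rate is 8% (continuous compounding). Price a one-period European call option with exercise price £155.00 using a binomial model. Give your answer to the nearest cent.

Risk-neutral probability p = (e^0.08 − 0.75)/(1.4 − 0.75) = 0.3333/0.6500 = 0.5127
Terminal stock prices: S_u = 175, S_d = 93.75
Terminal payoffs (S − K): max(20, 0) = 20, max(-61.25, 0) = 0
Node 0 (S = 125): V_0 = e^(−0.08)·[0.5127·20.0000 + 0.4873·0.0000] = 9.4665

£9.47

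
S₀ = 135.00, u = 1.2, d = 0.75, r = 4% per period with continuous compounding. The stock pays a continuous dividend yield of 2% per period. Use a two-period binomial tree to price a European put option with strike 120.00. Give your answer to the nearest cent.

6.49

Per-period risk-free factor R = e^0.04 = 1.0408; dividend-adjusted growth = e^(0.04−0.02) = 1.0202.
Risk-neutral probability p = (1.0202 − 0.75)/(1.2 − 0.75) = 0.2702/0.4500 = 0.6004
Terminal stock prices: S_uu = 194.4, S_ud = 121.5, S_dd = 75.94
Terminal payoffs (K − S): max(-74.4, 0) = 0, max(-1.5, 0) = 0, max(44.06, 0) = 44.06
Node u (S = 162): V_u = e^(−0.04)·[0.6004·0.0000 + 0.3996·0.0000] = 0.0000
Node d (S = 101.2): V_d = e^(−0.04)·[0.6004·0.0000 + 0.3996·44.0625] = 16.9150
Node 0 (S = 135): V_0 = e^(−0.04)·[0.6004·0.0000 + 0.3996·16.9150] = 6.4934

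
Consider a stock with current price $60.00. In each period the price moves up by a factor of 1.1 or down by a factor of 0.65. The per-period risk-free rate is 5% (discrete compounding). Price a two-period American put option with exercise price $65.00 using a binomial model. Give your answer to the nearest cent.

$5.00

Risk-neutral probability p = (1 + 0.05 − 0.65)/(1.1 − 0.65) = 0.4000/0.4500 = 0.8889
Terminal stock prices: S_uu = 72.6, S_ud = 42.9, S_dd = 25.35
Terminal payoffs (K − S): max(-7.6, 0) = 0, max(22.1, 0) = 22.1, max(39.65, 0) = 39.65
Node u (S = 66): continuation = 1/1.05·[0.8889·0.0000 + 0.1111·22.1000] = 2.3386; exercise value = 0.0000 ≤ continuation, so V_u = 2.3386
Node d (S = 39): continuation = 1/1.05·[0.8889·22.1000 + 0.1111·39.6500] = 22.9048; exercise value = 26.0000 > continuation, so V_d = 26.0000 (exercise)
Node 0 (S = 60): continuation = 1/1.05·[0.8889·2.3386 + 0.1111·26.0000] = 4.7311; exercise value = 5.0000 > continuation, so V_0 = 5.0000 (exercise)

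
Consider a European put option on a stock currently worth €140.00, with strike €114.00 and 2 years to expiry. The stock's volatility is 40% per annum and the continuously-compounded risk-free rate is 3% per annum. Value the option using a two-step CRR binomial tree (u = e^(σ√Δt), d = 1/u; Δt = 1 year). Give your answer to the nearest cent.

CRR parameters: u = e^(σ√Δt) = e^(0.4·√1) = 1.4918, d = 1/u = 0.6703
Per-period rate: rΔt = 0.03·1 = 0.03, so R = e^0.03 = 1.0305
Risk-neutral probability p = (e^0.03 − 0.6703)/(1.4918 − 0.6703) = 0.3601/0.8215 = 0.4384
Terminal stock prices: S_uu = 311.6, S_ud = 140, S_dd = 62.91
Terminal payoffs (K − S): max(-197.6, 0) = 0, max(-26, 0) = 0, max(51.09, 0) = 51.09
Node u (S = 208.9): V_u = e^(−0.03)·[0.4384·0.0000 + 0.5616·0.0000] = 0.0000
Node d (S = 93.84): V_d = e^(−0.03)·[0.4384·0.0000 + 0.5616·51.0939] = 27.8471
Node 0 (S = 140): V_0 = e^(−0.03)·[0.4384·0.0000 + 0.5616·27.8471] = 15.1772

€15.18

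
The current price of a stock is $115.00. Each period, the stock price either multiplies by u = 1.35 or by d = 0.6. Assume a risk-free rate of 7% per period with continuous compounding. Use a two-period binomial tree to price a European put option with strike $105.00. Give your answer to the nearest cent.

Risk-neutral probability p = (e^0.07 − 0.6)/(1.35 − 0.6) = 0.4725/0.7500 = 0.6300
Terminal stock prices: S_uu = 209.6, S_ud = 93.15, S_dd = 41.4
Terminal payoffs (K − S): max(-104.6, 0) = 0, max(11.85, 0) = 11.85, max(63.6, 0) = 63.6
Node u (S = 155.2): V_u = e^(−0.07)·[0.6300·0.0000 + 0.3700·11.8500] = 4.0880
Node d (S = 69): V_d = e^(−0.07)·[0.6300·11.8500 + 0.3700·63.6000] = 28.9014
Node 0 (S = 115): V_0 = e^(−0.07)·[0.6300·4.0880 + 0.3700·28.9014] = 12.3716

$12.37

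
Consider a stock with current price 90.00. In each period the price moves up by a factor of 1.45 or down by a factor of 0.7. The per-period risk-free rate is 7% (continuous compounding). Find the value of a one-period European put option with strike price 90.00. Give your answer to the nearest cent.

Risk-neutral probability p = (e^0.07 − 0.7)/(1.45 − 0.7) = 0.3725/0.7500 = 0.4967
Terminal stock prices: S_u = 130.5, S_d = 63
Terminal payoffs (K − S): max(-40.5, 0) = 0, max(27, 0) = 27
Node 0 (S = 90): V_0 = e^(−0.07)·[0.4967·0.0000 + 0.5033·27.0000] = 12.6710

12.67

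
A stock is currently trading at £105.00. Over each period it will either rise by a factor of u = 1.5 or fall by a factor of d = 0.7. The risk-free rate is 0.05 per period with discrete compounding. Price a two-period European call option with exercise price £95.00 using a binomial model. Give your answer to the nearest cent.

Risk-neutral probability p = (1 + 0.05 − 0.7)/(1.5 − 0.7) = 0.3500/0.8000 = 0.4375
Terminal stock prices: S_uu = 236.2, S_ud = 110.2, S_dd = 51.45
Terminal payoffs (S − K): max(141.2, 0) = 141.2, max(15.25, 0) = 15.25, max(-43.55, 0) = 0
Node u (S = 157.5): V_u = 1/1.05·[0.4375·141.2500 + 0.5625·15.2500] = 67.0238
Node d (S = 73.5): V_d = 1/1.05·[0.4375·15.2500 + 0.5625·0.0000] = 6.3542
Node 0 (S = 105): V_0 = 1/1.05·[0.4375·67.0238 + 0.5625·6.3542] = 31.3306

£31.33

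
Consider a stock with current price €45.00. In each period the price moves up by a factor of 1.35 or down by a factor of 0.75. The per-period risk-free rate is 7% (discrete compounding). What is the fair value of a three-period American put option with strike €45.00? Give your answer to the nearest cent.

Risk-neutral probability p = (1 + 0.07 − 0.75)/(1.35 − 0.75) = 0.3200/0.6000 = 0.5333
Terminal stock prices: S_uuu = 110.7, S_uud = 61.51, S_udd = 34.17, S_ddd = 18.98
Terminal payoffs (K − S): max(-65.72, 0) = 0, max(-16.51, 0) = 0, max(10.83, 0) = 10.83, max(26.02, 0) = 26.02
Node uu (S = 82.01): continuation = 1/1.07·[0.5333·0.0000 + 0.4667·0.0000] = 0.0000; exercise value = 0.0000 ≤ continuation, so V_uu = 0.0000
Node ud (S = 45.56): continuation = 1/1.07·[0.5333·0.0000 + 0.4667·10.8281] = 4.7225; exercise value = 0.0000 ≤ continuation, so V_ud = 4.7225
Node dd (S = 25.31): continuation = 1/1.07·[0.5333·10.8281 + 0.4667·26.0156] = 16.7436; exercise value = 19.6875 > continuation, so V_dd = 19.6875 (exercise)
Node u (S = 60.75): continuation = 1/1.07·[0.5333·0.0000 + 0.4667·4.7225] = 2.0597; exercise value = 0.0000 ≤ continuation, so V_u = 2.0597
Node d (S = 33.75): continuation = 1/1.07·[0.5333·4.7225 + 0.4667·19.6875] = 10.9404; exercise value = 11.2500 > continuation, so V_d = 11.2500 (exercise)
Node 0 (S = 45): continuation = 1/1.07·[0.5333·2.0597 + 0.4667·11.2500] = 5.9332; exercise value = 0.0000 ≤ continuation, so V_0 = 5.9332

€5.93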